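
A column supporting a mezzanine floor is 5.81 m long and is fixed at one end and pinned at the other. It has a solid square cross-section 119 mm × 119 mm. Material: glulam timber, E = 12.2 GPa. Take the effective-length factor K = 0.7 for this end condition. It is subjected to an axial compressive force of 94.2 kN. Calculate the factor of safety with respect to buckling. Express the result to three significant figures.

n ≈ 1.29

I = a⁴/12 = 119⁴/12 = 1.671×10^7 mm⁴
I = 1.671×10^7 mm⁴ = 1.671×10^-5 m⁴
Effective length L_e = K·L = 0.7 × 5.81 = 4.067 m
P_cr = π²EI / L_e² = π² × 12.2×10⁹ × 1.671×10^-5 / 4.067² = 1.217×10^5 N
Factor of safety n = P_cr / P = 121.65 / 94.2 = 1.29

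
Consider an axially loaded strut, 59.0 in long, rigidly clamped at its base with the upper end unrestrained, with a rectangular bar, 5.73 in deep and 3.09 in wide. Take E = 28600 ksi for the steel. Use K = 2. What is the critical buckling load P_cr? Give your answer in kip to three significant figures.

Buckling occurs about the weak axis: I_min = h·b³/12 with b = 3.09 in (the shorter side).
I_min = 5.73×3.09³/12 = 14.09 in⁴
Effective length L_e = K·L = 2 × 59.0 = 118.0 in
P_cr = π²EI / L_e² = π² × 28600×10³ × 14.09 / 118.0² = 2.856×10^5 lb

P_cr ≈ 286 kip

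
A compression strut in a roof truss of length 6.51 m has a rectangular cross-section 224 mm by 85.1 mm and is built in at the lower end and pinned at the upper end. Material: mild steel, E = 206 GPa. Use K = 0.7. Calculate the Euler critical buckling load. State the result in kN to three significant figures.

Buckling occurs about the weak axis: I_min = h·b³/12 with b = 85.1 mm (the shorter side).
I_min = 224×85.1³/12 = 1.150×10^7 mm⁴
I = 1.150×10^7 mm⁴ = 1.150×10^-5 m⁴
Effective length L_e = K·L = 0.7 × 6.51 = 4.557 m
P_cr = π²EI / L_e² = π² × 206×10⁹ × 1.150×10^-5 / 4.557² = 1.126×10^6 N

P_cr ≈ 1130 kN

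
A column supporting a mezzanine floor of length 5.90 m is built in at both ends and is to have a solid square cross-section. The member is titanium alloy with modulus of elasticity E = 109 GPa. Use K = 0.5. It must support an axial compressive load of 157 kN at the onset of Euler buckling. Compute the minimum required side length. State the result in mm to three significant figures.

a ≈ 62.5 mm

L_e = K·L = 0.5 × 5.90 = 2.950 m
Required I = P_cr·L_e²/(π²E) = 1.570×10^5 × 2.950² / (π² × 1.09×10^11) = 1.270×10^-6 m⁴
I_req = 1.270×10^6 mm⁴
Solid square: I = a⁴/12  ⇒  a = (12I)^(1/4) = (12×1.270×10^6)^(1/4) = 62.5 mm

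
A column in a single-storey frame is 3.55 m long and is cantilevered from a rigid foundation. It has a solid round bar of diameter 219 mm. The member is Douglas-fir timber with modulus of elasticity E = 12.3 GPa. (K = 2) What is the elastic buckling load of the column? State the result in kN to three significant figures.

P_cr ≈ 272 kN

I = πd⁴/64 = π×219⁴/64 = 1.129×10^8 mm⁴
I = 1.129×10^8 mm⁴ = 1.129×10^-4 m⁴
Effective length L_e = K·L = 2 × 3.55 = 7.100 m
P_cr = π²EI / L_e² = π² × 12.3×10⁹ × 1.129×10^-4 / 7.100² = 2.719×10^5 N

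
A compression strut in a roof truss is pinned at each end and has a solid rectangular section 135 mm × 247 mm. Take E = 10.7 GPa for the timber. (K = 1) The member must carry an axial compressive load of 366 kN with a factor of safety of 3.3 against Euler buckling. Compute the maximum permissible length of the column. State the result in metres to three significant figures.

L_max ≈ 2.10 m

Buckling occurs about the weak axis: I_min = h·b³/12 with b = 135 mm (the shorter side).
I_min = 247×135³/12 = 5.064×10^7 mm⁴
I = 5.064×10^-5 m⁴
Required critical load P_cr = n·P = 3.3 × 366 = 1208 kN = 1.208×10^6 N
From P_cr = π²EI/(K·L)²:  L = (1/K)·√(π²EI/P_cr) = (1/1)·√(π²×1.07×10^10×5.064×10^-5/1.208×10^6)
L = 2.10 m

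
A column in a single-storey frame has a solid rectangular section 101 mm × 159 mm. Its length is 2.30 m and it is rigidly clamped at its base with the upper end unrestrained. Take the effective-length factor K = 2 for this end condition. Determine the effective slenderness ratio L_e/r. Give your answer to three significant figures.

For a rectangle r_min = b/√12 = 101/√12 = 29.16 mm
L_e = K·L = 2 × 2.30 m = 4.600 m = 4600.0 mm
λ = L_e / r_min = 4600.0 / 29.16 = 158

λ ≈ 158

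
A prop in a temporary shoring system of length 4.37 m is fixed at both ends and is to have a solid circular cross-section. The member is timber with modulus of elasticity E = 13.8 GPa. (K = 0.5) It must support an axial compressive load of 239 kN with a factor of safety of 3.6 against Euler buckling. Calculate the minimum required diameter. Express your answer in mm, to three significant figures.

Required P_cr = n·P = 3.6 × 239 = 860.4 kN
L_e = K·L = 0.5 × 4.37 = 2.185 m
Required I = P_cr·L_e²/(π²E) = 8.604×10^5 × 2.185² / (π² × 1.38×10^10) = 3.016×10^-5 m⁴
I_req = 3.016×10^7 mm⁴
Solid circle: I = πd⁴/64  ⇒  d = (64I/π)^(1/4) = (64×3.016×10^7/π)^(1/4) = 157 mm

d ≈ 157 mm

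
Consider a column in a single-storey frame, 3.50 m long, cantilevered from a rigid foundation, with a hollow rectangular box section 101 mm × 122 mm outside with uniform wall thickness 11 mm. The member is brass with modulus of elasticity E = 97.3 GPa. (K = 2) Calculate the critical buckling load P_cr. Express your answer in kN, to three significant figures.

P_cr ≈ 125 kN

Inner dimensions: h_i = 122 − 2×11 = 100.0 mm, b_i = 101 − 2×11 = 79.00 mm
Weak-axis I_min = (h_o·b_o³ − h_i·b_i³)/12 with b_o = 101, b_i = 79.00 mm (shorter outer/inner sides).
I_min = (122×101³ − 100.0×79.00³)/12 = 6.366×10^6 mm⁴
I = 6.366×10^6 mm⁴ = 6.366×10^-6 m⁴
Effective length L_e = K·L = 2 × 3.50 = 7.000 m
P_cr = π²EI / L_e² = π² × 97.3×10⁹ × 6.366×10^-6 / 7.000² = 1.248×10^5 N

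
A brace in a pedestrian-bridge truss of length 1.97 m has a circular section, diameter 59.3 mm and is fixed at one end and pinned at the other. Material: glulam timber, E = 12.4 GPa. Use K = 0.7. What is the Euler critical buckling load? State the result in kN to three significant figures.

P_cr ≈ 39.1 kN

I = πd⁴/64 = π×59.3⁴/64 = 6.070×10^5 mm⁴
I = 6.070×10^5 mm⁴ = 6.070×10^-7 m⁴
Effective length L_e = K·L = 0.7 × 1.97 = 1.379 m
P_cr = π²EI / L_e² = π² × 12.4×10⁹ × 6.070×10^-7 / 1.379² = 3.906×10^4 N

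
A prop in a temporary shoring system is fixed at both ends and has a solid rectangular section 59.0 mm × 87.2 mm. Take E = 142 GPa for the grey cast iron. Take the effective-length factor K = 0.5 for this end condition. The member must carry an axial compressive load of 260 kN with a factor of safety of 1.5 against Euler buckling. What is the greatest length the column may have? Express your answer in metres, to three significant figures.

L_max ≈ 4.63 m

Buckling occurs about the weak axis: I_min = h·b³/12 with b = 59.0 mm (the shorter side).
I_min = 87.2×59.0³/12 = 1.492×10^6 mm⁴
I = 1.492×10^-6 m⁴
Required critical load P_cr = n·P = 1.5 × 260 = 390.0 kN = 3.900×10^5 N
From P_cr = π²EI/(K·L)²:  L = (1/K)·√(π²EI/P_cr) = (1/0.5)·√(π²×1.42×10^11×1.492×10^-6/3.900×10^5)
L = 4.63 m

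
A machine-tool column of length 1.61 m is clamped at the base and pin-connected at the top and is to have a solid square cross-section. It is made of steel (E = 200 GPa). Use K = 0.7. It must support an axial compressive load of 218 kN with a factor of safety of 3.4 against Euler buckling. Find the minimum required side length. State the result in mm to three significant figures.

a ≈ 48.9 mm

Required P_cr = n·P = 3.4 × 218 = 741.2 kN
L_e = K·L = 0.7 × 1.61 = 1.127 m
Required I = P_cr·L_e²/(π²E) = 7.412×10^5 × 1.127² / (π² × 2.00×10^11) = 4.769×10^-7 m⁴
I_req = 4.769×10^5 mm⁴
Solid square: I = a⁴/12  ⇒  a = (12I)^(1/4) = (12×4.769×10^5)^(1/4) = 48.9 mm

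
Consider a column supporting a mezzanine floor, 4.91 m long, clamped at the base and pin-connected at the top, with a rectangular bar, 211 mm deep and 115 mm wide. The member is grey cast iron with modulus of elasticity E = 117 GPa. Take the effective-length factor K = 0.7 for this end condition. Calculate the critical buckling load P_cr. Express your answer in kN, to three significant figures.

P_cr ≈ 2610 kN

Buckling occurs about the weak axis: I_min = h·b³/12 with b = 115 mm (the shorter side).
I_min = 211×115³/12 = 2.674×10^7 mm⁴
I = 2.674×10^7 mm⁴ = 2.674×10^-5 m⁴
Effective length L_e = K·L = 0.7 × 4.91 = 3.437 m
P_cr = π²EI / L_e² = π² × 117×10⁹ × 2.674×10^-5 / 3.437² = 2.614×10^6 N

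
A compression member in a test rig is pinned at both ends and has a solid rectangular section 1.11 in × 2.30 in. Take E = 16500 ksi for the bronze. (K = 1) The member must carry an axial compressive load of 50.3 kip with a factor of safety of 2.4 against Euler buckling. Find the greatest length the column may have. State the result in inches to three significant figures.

L_max ≈ 18.8 in

Buckling occurs about the weak axis: I_min = h·b³/12 with b = 1.11 in (the shorter side).
I_min = 2.30×1.11³/12 = 0.2621 in⁴
Required critical load P_cr = n·P = 2.4 × 50.3 = 120.7 kip = 1.207×10^5 lb
From P_cr = π²EI/(K·L)²:  L = (1/K)·√(π²EI/P_cr) = (1/1)·√(π²×1.65×10^7×0.2621/1.207×10^5)
L = 18.8 in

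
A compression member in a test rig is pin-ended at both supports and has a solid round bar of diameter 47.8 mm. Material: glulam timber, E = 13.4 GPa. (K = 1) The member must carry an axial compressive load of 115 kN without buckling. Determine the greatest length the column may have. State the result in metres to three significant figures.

L_max ≈ 0.543 m

I = πd⁴/64 = π×47.8⁴/64 = 2.563×10^5 mm⁴
I = 2.563×10^-7 m⁴
At the buckling limit P_cr = P = 1.150×10^5 N
From P_cr = π²EI/(K·L)²:  L = (1/K)·√(π²EI/P_cr) = (1/1)·√(π²×1.34×10^10×2.563×10^-7/1.150×10^5)
L = 0.543 m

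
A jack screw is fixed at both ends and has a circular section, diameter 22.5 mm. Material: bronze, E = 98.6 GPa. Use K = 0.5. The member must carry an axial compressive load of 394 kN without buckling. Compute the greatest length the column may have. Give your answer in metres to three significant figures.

I = πd⁴/64 = π×22.5⁴/64 = 1.258×10^4 mm⁴
I = 1.258×10^-8 m⁴
At the buckling limit P_cr = P = 3.940×10^5 N
From P_cr = π²EI/(K·L)²:  L = (1/K)·√(π²EI/P_cr) = (1/0.5)·√(π²×9.86×10^10×1.258×10^-8/3.940×10^5)
L = 0.353 m

L_max ≈ 0.353 m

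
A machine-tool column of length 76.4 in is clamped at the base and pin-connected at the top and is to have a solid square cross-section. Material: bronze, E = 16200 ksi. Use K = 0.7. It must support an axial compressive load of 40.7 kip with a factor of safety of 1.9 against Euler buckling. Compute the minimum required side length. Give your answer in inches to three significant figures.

Required P_cr = n·P = 1.9 × 40.7 = 77.33 kip
L_e = K·L = 0.7 × 76.4 = 53.48 in
Required I = P_cr·L_e²/(π²E) = 7.733×10^4 × 53.48² / (π² × 1.62×10^7) = 1.383 in⁴
Solid square: I = a⁴/12  ⇒  a = (12I)^(1/4) = (12×1.383)^(1/4) = 2.02 in

a ≈ 2.02 in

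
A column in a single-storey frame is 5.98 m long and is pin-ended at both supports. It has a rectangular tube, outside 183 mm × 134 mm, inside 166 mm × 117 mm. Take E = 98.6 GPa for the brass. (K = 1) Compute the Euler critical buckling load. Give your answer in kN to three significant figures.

P_cr ≈ 396 kN

Weak-axis I_min = (h_o·b_o³ − h_i·b_i³)/12 with b_o = 134, b_i = 117.0 mm (shorter outer/inner sides).
I_min = (183×134³ − 166.0×117.0³)/12 = 1.454×10^7 mm⁴
I = 1.454×10^7 mm⁴ = 1.454×10^-5 m⁴
Effective length L_e = K·L = 1 × 5.98 = 5.980 m
P_cr = π²EI / L_e² = π² × 98.6×10⁹ × 1.454×10^-5 / 5.980² = 3.956×10^5 N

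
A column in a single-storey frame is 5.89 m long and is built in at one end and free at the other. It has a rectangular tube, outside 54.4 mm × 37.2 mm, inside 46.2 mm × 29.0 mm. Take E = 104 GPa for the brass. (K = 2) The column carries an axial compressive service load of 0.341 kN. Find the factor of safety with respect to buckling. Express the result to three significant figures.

Weak-axis I_min = (h_o·b_o³ − h_i·b_i³)/12 with b_o = 37.2, b_i = 29.00 mm (shorter outer/inner sides).
I_min = (54.4×37.2³ − 46.20×29.00³)/12 = 1.395×10^5 mm⁴
I = 1.395×10^5 mm⁴ = 1.395×10^-7 m⁴
Effective length L_e = K·L = 2 × 5.89 = 11.78 m
P_cr = π²EI / L_e² = π² × 104×10⁹ × 1.395×10^-7 / 11.78² = 1.032×10^3 N
Factor of safety n = P_cr / P = 1.0317 / 0.341 = 3.03

n ≈ 3.03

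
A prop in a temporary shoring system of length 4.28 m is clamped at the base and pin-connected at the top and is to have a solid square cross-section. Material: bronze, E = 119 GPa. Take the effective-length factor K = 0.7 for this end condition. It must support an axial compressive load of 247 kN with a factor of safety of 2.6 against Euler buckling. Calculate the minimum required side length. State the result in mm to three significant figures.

a ≈ 87.6 mm

Required P_cr = n·P = 2.6 × 247 = 642.2 kN
L_e = K·L = 0.7 × 4.28 = 2.996 m
Required I = P_cr·L_e²/(π²E) = 6.422×10^5 × 2.996² / (π² × 1.19×10^11) = 4.908×10^-6 m⁴
I_req = 4.908×10^6 mm⁴
Solid square: I = a⁴/12  ⇒  a = (12I)^(1/4) = (12×4.908×10^6)^(1/4) = 87.6 mm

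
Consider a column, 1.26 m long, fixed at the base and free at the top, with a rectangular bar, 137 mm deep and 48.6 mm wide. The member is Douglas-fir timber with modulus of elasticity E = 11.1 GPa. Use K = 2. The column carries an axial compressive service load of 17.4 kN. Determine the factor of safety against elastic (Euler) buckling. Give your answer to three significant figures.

n ≈ 1.30

Buckling occurs about the weak axis: I_min = h·b³/12 with b = 48.6 mm (the shorter side).
I_min = 137×48.6³/12 = 1.311×10^6 mm⁴
I = 1.311×10^6 mm⁴ = 1.311×10^-6 m⁴
Effective length L_e = K·L = 2 × 1.26 = 2.520 m
P_cr = π²EI / L_e² = π² × 11.1×10⁹ × 1.311×10^-6 / 2.520² = 2.261×10^4 N
Factor of safety n = P_cr / P = 22.608 / 17.4 = 1.30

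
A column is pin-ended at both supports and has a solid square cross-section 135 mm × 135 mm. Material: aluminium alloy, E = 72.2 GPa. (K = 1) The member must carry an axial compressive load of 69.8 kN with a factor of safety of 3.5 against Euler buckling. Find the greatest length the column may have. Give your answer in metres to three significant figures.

L_max ≈ 8.99 m

I = a⁴/12 = 135⁴/12 = 2.768×10^7 mm⁴
I = 2.768×10^-5 m⁴
Required critical load P_cr = n·P = 3.5 × 69.8 = 244.3 kN = 2.443×10^5 N
From P_cr = π²EI/(K·L)²:  L = (1/K)·√(π²EI/P_cr) = (1/1)·√(π²×7.22×10^10×2.768×10^-5/2.443×10^5)
L = 8.99 m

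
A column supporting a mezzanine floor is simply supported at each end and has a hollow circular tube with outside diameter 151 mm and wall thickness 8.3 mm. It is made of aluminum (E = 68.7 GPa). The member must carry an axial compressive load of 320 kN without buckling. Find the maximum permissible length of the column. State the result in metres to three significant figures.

L_max ≈ 4.49 m

Inner diameter d_i = 151 − 2×8.3 = 134.4 mm
I = π(d_o⁴ − d_i⁴)/64 = π(151⁴ − 134.4⁴)/64 = 9.503×10^6 mm⁴
I = 9.503×10^-6 m⁴
At the buckling limit P_cr = P = 3.200×10^5 N
From P_cr = π²EI/(K·L)²:  L = (1/K)·√(π²EI/P_cr) = (1/1)·√(π²×6.87×10^10×9.503×10^-6/3.200×10^5)
L = 4.49 m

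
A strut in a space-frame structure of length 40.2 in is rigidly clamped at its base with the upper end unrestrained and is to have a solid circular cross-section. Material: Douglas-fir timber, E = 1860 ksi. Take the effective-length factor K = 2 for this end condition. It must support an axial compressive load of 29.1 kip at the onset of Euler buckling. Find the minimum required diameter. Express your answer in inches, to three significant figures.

d ≈ 3.80 in

L_e = K·L = 2 × 40.2 = 80.40 in
Required I = P_cr·L_e²/(π²E) = 2.910×10^4 × 80.40² / (π² × 1.86×10^6) = 10.25 in⁴
Solid circle: I = πd⁴/64  ⇒  d = (64I/π)^(1/4) = (64×10.25/π)^(1/4) = 3.80 in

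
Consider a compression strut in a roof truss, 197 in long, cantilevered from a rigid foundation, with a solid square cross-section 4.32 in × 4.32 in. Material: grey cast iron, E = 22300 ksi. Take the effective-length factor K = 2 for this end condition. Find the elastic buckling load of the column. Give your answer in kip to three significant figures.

P_cr ≈ 41.1 kip

I = a⁴/12 = 4.32⁴/12 = 29.02 in⁴
Effective length L_e = K·L = 2 × 197 = 394.0 in
P_cr = π²EI / L_e² = π² × 22300×10³ × 29.02 / 394.0² = 4.115×10^4 lb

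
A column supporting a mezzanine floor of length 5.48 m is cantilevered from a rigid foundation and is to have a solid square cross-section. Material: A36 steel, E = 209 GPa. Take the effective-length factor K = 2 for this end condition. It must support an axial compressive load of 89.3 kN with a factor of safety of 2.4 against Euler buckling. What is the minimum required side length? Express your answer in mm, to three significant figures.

Required P_cr = n·P = 2.4 × 89.3 = 214.3 kN
L_e = K·L = 2 × 5.48 = 10.96 m
Required I = P_cr·L_e²/(π²E) = 2.143×10^5 × 10.96² / (π² × 2.09×10^11) = 1.248×10^-5 m⁴
I_req = 1.248×10^7 mm⁴
Solid square: I = a⁴/12  ⇒  a = (12I)^(1/4) = (12×1.248×10^7)^(1/4) = 111 mm

a ≈ 111 mm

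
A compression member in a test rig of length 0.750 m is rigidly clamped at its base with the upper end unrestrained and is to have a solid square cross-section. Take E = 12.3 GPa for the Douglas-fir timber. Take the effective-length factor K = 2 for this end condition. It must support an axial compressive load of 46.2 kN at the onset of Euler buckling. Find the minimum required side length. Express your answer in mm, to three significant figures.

L_e = K·L = 2 × 0.750 = 1.500 m
Required I = P_cr·L_e²/(π²E) = 4.620×10^4 × 1.500² / (π² × 1.23×10^10) = 8.563×10^-7 m⁴
I_req = 8.563×10^5 mm⁴
Solid square: I = a⁴/12  ⇒  a = (12I)^(1/4) = (12×8.563×10^5)^(1/4) = 56.6 mm

a ≈ 56.6 mm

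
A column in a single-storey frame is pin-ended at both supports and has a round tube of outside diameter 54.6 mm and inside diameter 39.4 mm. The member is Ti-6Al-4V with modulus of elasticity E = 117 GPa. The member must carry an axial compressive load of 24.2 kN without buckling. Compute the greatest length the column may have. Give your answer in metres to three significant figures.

L_max ≈ 3.90 m

d_o = 54.6 mm, d_i = 39.4 mm
I = π(d_o⁴ − d_i⁴)/64 = π(54.6⁴ − 39.40⁴)/64 = 3.180×10^5 mm⁴
I = 3.180×10^-7 m⁴
At the buckling limit P_cr = P = 2.420×10^4 N
From P_cr = π²EI/(K·L)²:  L = (1/K)·√(π²EI/P_cr) = (1/1)·√(π²×1.17×10^11×3.180×10^-7/2.420×10^4)
L = 3.90 m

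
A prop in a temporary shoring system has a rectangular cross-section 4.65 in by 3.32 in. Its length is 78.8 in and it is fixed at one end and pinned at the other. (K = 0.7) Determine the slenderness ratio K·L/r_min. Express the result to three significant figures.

λ ≈ 57.6

Buckling occurs about the weak axis: I_min = h·b³/12 with b = 3.32 in (the shorter side).
I_min = 4.65×3.32³/12 = 14.18 in⁴
A = 15.44 in²;  r_min = √(I/A) = √(14.18/15.44) = 0.9584 in
L_e = K·L = 0.7 × 78.8 = 55.16 in
λ = L_e / r_min = 55.160 / 0.9584 = 57.6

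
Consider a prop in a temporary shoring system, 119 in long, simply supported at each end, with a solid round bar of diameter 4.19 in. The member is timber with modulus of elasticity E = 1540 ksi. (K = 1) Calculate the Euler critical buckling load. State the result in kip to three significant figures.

P_cr ≈ 16.2 kip

I = πd⁴/64 = π×4.19⁴/64 = 15.13 in⁴
Effective length L_e = K·L = 1 × 119 = 119.0 in
P_cr = π²EI / L_e² = π² × 1540×10³ × 15.13 / 119.0² = 1.624×10^4 lb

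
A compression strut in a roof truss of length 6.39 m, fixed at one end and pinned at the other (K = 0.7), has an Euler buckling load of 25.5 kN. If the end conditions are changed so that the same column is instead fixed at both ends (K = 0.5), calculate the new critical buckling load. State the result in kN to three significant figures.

P_cr ∝ 1/K², so P_cr,new = P_cr,old × (K_old/K_new)² = 25.5 × (0.7/0.5)²
= 25.5 × 1.960 = 50.0 kN

P_cr ≈ 50.0 kN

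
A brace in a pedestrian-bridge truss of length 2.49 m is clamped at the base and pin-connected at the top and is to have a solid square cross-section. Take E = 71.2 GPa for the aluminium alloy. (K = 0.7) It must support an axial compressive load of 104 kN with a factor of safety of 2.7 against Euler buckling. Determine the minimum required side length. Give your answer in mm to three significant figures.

a ≈ 61.8 mm

Required P_cr = n·P = 2.7 × 104 = 280.8 kN
L_e = K·L = 0.7 × 2.49 = 1.743 m
Required I = P_cr·L_e²/(π²E) = 2.808×10^5 × 1.743² / (π² × 7.12×10^10) = 1.214×10^-6 m⁴
I_req = 1.214×10^6 mm⁴
Solid square: I = a⁴/12  ⇒  a = (12I)^(1/4) = (12×1.214×10^6)^(1/4) = 61.8 mm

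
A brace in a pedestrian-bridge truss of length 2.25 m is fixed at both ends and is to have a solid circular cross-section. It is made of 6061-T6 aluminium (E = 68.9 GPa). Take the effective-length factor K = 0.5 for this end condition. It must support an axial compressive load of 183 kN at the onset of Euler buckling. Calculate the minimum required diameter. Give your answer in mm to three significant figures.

d ≈ 51.3 mm

L_e = K·L = 0.5 × 2.25 = 1.125 m
Required I = P_cr·L_e²/(π²E) = 1.830×10^5 × 1.125² / (π² × 6.89×10^10) = 3.406×10^-7 m⁴
I_req = 3.406×10^5 mm⁴
Solid circle: I = πd⁴/64  ⇒  d = (64I/π)^(1/4) = (64×3.406×10^5/π)^(1/4) = 51.3 mm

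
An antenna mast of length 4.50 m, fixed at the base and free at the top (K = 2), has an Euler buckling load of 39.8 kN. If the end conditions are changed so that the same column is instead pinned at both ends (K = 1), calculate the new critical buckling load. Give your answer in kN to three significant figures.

P_cr ≈ 159 kN

P_cr ∝ 1/K², so P_cr,new = P_cr,old × (K_old/K_new)² = 39.8 × (2/1)²
= 39.8 × 4.000 = 159 kN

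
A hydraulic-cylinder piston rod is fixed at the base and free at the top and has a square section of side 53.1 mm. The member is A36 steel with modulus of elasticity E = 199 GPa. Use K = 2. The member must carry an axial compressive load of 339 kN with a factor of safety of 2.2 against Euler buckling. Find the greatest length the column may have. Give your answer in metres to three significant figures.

L_max ≈ 0.660 m

I = a⁴/12 = 53.1⁴/12 = 6.625×10^5 mm⁴
I = 6.625×10^-7 m⁴
Required critical load P_cr = n·P = 2.2 × 339 = 745.8 kN = 7.458×10^5 N
From P_cr = π²EI/(K·L)²:  L = (1/K)·√(π²EI/P_cr) = (1/2)·√(π²×1.99×10^11×6.625×10^-7/7.458×10^5)
L = 0.660 m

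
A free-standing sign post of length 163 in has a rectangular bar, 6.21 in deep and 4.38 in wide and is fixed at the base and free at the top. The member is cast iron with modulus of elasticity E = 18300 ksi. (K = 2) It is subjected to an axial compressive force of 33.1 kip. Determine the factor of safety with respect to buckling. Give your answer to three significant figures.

Buckling occurs about the weak axis: I_min = h·b³/12 with b = 4.38 in (the shorter side).
I_min = 6.21×4.38³/12 = 43.48 in⁴
Effective length L_e = K·L = 2 × 163 = 326.0 in
P_cr = π²EI / L_e² = π² × 18300×10³ × 43.48 / 326.0² = 7.390×10^4 lb
Factor of safety n = P_cr / P = 73.901 / 33.1 = 2.23

n ≈ 2.23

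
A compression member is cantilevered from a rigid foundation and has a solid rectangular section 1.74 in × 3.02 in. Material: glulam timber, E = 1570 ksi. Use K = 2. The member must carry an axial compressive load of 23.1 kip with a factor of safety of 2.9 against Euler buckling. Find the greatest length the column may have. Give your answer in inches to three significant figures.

Buckling occurs about the weak axis: I_min = h·b³/12 with b = 1.74 in (the shorter side).
I_min = 3.02×1.74³/12 = 1.326 in⁴
Required critical load P_cr = n·P = 2.9 × 23.1 = 66.99 kip = 6.699×10^4 lb
From P_cr = π²EI/(K·L)²:  L = (1/K)·√(π²EI/P_cr) = (1/2)·√(π²×1.57×10^6×1.326/6.699×10^4)
L = 8.76 in

L_max ≈ 8.76 in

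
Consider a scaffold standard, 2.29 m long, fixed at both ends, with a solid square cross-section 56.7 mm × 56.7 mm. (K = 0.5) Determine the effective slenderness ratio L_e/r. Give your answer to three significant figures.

λ ≈ 70.0

I = a⁴/12 = 56.7⁴/12 = 8.613×10^5 mm⁴
A = 3.215×10^3 mm²;  r_min = √(I/A) = √(8.613×10^5/3.215×10^3) = 16.37 mm
L_e = K·L = 0.5 × 2.29 m = 1.145 m = 1145.0 mm
λ = L_e / r_min = 1145.0 / 16.37 = 70.0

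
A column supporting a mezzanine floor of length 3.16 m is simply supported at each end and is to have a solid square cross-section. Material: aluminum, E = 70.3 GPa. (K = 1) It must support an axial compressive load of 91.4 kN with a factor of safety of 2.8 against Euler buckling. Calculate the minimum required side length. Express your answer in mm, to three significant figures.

Required P_cr = n·P = 2.8 × 91.4 = 255.9 kN
L_e = K·L = 1 × 3.16 = 3.160 m
Required I = P_cr·L_e²/(π²E) = 2.559×10^5 × 3.160² / (π² × 7.03×10^10) = 3.683×10^-6 m⁴
I_req = 3.683×10^6 mm⁴
Solid square: I = a⁴/12  ⇒  a = (12I)^(1/4) = (12×3.683×10^6)^(1/4) = 81.5 mm

a ≈ 81.5 mm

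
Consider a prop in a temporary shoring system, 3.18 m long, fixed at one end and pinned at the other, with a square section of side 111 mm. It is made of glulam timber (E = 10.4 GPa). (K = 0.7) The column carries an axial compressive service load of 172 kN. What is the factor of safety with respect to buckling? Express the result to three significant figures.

n ≈ 1.52

I = a⁴/12 = 111⁴/12 = 1.265×10^7 mm⁴
I = 1.265×10^7 mm⁴ = 1.265×10^-5 m⁴
Effective length L_e = K·L = 0.7 × 3.18 = 2.226 m
P_cr = π²EI / L_e² = π² × 10.4×10⁹ × 1.265×10^-5 / 2.226² = 2.621×10^5 N
Factor of safety n = P_cr / P = 262.06 / 172 = 1.52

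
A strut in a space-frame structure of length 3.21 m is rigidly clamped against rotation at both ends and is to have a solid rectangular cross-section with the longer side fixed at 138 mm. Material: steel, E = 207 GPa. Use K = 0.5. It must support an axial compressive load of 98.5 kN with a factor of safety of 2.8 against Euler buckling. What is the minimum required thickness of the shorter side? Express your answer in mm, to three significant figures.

b ≈ 31.2 mm

Required P_cr = n·P = 2.8 × 98.5 = 275.8 kN
L_e = K·L = 0.5 × 3.21 = 1.605 m
Required I = P_cr·L_e²/(π²E) = 2.758×10^5 × 1.605² / (π² × 2.07×10^11) = 3.478×10^-7 m⁴
I_req = 3.478×10^5 mm⁴
Rectangle, weak axis: I_min = h·b³/12 with h = 138 mm fixed  ⇒  b = (12I/h)^(1/3) = 31.2 mm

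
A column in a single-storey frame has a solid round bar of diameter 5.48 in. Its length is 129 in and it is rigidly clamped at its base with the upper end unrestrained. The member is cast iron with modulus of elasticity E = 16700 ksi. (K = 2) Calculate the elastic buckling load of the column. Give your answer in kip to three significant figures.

P_cr ≈ 110 kip

I = πd⁴/64 = π×5.48⁴/64 = 44.27 in⁴
Effective length L_e = K·L = 2 × 129 = 258.0 in
P_cr = π²EI / L_e² = π² × 16700×10³ × 44.27 / 258.0² = 1.096×10^5 lb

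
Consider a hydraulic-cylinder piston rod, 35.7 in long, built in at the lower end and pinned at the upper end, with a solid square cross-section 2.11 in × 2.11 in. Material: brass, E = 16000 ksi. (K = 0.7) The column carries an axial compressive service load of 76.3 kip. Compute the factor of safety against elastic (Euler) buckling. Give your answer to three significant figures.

I = a⁴/12 = 2.11⁴/12 = 1.652 in⁴
Effective length L_e = K·L = 0.7 × 35.7 = 24.99 in
P_cr = π²EI / L_e² = π² × 16000×10³ × 1.652 / 24.99² = 4.177×10^5 lb
Factor of safety n = P_cr / P = 417.67 / 76.3 = 5.47

n ≈ 5.47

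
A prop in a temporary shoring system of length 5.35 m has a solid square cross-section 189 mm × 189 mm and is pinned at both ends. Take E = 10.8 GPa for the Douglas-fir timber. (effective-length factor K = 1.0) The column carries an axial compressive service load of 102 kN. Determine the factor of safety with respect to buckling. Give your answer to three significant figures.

I = a⁴/12 = 189⁴/12 = 1.063×10^8 mm⁴
I = 1.063×10^8 mm⁴ = 1.063×10^-4 m⁴
Effective length L_e = K·L = 1 × 5.35 = 5.350 m
P_cr = π²EI / L_e² = π² × 10.8×10⁹ × 1.063×10^-4 / 5.350² = 3.960×10^5 N
Factor of safety n = P_cr / P = 395.99 / 102 = 3.88

n ≈ 3.88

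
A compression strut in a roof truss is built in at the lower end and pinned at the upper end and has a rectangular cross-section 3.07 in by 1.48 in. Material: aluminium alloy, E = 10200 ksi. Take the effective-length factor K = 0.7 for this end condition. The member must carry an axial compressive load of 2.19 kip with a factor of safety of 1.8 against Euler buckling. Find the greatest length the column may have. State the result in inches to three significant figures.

L_max ≈ 208 in

Buckling occurs about the weak axis: I_min = h·b³/12 with b = 1.48 in (the shorter side).
I_min = 3.07×1.48³/12 = 0.8294 in⁴
Required critical load P_cr = n·P = 1.8 × 2.19 = 3.942 kip = 3.942×10^3 lb
From P_cr = π²EI/(K·L)²:  L = (1/K)·√(π²EI/P_cr) = (1/0.7)·√(π²×1.02×10^7×0.8294/3.942×10^3)
L = 208 in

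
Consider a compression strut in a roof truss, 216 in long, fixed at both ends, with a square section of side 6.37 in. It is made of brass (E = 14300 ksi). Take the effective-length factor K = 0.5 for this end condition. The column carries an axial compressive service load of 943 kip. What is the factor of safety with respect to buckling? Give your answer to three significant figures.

n ≈ 1.76

I = a⁴/12 = 6.37⁴/12 = 137.2 in⁴
Effective length L_e = K·L = 0.5 × 216 = 108.0 in
P_cr = π²EI / L_e² = π² × 14300×10³ × 137.2 / 108.0² = 1.660×10^6 lb
Factor of safety n = P_cr / P = 1660.2 / 943 = 1.76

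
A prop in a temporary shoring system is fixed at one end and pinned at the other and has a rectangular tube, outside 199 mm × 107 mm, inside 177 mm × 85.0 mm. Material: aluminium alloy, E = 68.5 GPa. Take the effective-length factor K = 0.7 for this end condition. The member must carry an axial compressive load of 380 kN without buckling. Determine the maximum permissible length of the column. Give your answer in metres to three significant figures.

Weak-axis I_min = (h_o·b_o³ − h_i·b_i³)/12 with b_o = 107, b_i = 85.00 mm (shorter outer/inner sides).
I_min = (199×107³ − 177.0×85.00³)/12 = 1.126×10^7 mm⁴
I = 1.126×10^-5 m⁴
At the buckling limit P_cr = P = 3.800×10^5 N
From P_cr = π²EI/(K·L)²:  L = (1/K)·√(π²EI/P_cr) = (1/0.7)·√(π²×6.85×10^10×1.126×10^-5/3.800×10^5)
L = 6.39 m

L_max ≈ 6.39 m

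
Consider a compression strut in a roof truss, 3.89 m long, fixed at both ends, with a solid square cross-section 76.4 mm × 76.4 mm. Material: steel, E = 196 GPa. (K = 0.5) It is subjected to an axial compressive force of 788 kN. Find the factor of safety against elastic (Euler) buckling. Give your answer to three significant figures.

n ≈ 1.84

I = a⁴/12 = 76.4⁴/12 = 2.839×10^6 mm⁴
I = 2.839×10^6 mm⁴ = 2.839×10^-6 m⁴
Effective length L_e = K·L = 0.5 × 3.89 = 1.945 m
P_cr = π²EI / L_e² = π² × 196×10⁹ × 2.839×10^-6 / 1.945² = 1.452×10^6 N
Factor of safety n = P_cr / P = 1451.8 / 788 = 1.84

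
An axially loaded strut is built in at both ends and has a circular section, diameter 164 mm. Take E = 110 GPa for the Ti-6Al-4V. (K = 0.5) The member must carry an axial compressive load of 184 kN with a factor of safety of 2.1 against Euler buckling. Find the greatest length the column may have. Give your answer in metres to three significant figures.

L_max ≈ 20.0 m

I = πd⁴/64 = π×164⁴/64 = 3.551×10^7 mm⁴
I = 3.551×10^-5 m⁴
Required critical load P_cr = n·P = 2.1 × 184 = 386.4 kN = 3.864×10^5 N
From P_cr = π²EI/(K·L)²:  L = (1/K)·√(π²EI/P_cr) = (1/0.5)·√(π²×1.10×10^11×3.551×10^-5/3.864×10^5)
L = 20.0 m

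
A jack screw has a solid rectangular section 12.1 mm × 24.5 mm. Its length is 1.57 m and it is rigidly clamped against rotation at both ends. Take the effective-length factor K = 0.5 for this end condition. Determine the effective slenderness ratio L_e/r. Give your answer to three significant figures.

λ ≈ 225

For a rectangle r_min = b/√12 = 12.1/√12 = 3.493 mm
L_e = K·L = 0.5 × 1.57 m = 0.7850 m = 785.00 mm
λ = L_e / r_min = 785.00 / 3.493 = 225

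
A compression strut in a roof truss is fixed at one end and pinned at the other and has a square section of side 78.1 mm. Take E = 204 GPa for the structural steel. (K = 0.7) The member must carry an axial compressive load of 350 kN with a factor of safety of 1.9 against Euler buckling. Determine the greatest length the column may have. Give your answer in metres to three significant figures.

L_max ≈ 4.38 m

I = a⁴/12 = 78.1⁴/12 = 3.100×10^6 mm⁴
I = 3.100×10^-6 m⁴
Required critical load P_cr = n·P = 1.9 × 350 = 665.0 kN = 6.650×10^5 N
From P_cr = π²EI/(K·L)²:  L = (1/K)·√(π²EI/P_cr) = (1/0.7)·√(π²×2.04×10^11×3.100×10^-6/6.650×10^5)
L = 4.38 m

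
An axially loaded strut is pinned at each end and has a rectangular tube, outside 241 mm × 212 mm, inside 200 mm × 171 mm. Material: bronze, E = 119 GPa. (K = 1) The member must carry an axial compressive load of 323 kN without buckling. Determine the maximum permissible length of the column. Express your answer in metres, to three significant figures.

Weak-axis I_min = (h_o·b_o³ − h_i·b_i³)/12 with b_o = 212, b_i = 171.0 mm (shorter outer/inner sides).
I_min = (241×212³ − 200.0×171.0³)/12 = 1.080×10^8 mm⁴
I = 1.080×10^-4 m⁴
At the buckling limit P_cr = P = 3.230×10^5 N
From P_cr = π²EI/(K·L)²:  L = (1/K)·√(π²EI/P_cr) = (1/1)·√(π²×1.19×10^11×1.080×10^-4/3.230×10^5)
L = 19.8 m

L_max ≈ 19.8 m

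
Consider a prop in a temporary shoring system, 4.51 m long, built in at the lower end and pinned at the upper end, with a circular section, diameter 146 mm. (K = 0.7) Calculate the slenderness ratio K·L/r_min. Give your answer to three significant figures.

λ ≈ 86.5

For a solid circle r = d/4 = 146/4 = 36.50 mm
L_e = K·L = 0.7 × 4.51 m = 3.157 m = 3157.0 mm
λ = L_e / r_min = 3157.0 / 36.50 = 86.5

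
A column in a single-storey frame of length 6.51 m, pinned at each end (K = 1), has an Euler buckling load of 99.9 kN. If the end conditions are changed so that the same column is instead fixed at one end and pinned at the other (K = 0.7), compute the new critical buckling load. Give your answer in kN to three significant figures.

P_cr ≈ 204 kN

P_cr ∝ 1/K², so P_cr,new = P_cr,old × (K_old/K_new)² = 99.9 × (1/0.7)²
= 99.9 × 2.041 = 204 kN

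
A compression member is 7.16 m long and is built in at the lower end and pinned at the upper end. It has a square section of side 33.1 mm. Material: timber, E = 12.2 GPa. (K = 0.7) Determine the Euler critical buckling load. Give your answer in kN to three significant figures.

P_cr ≈ 0.479 kN

I = a⁴/12 = 33.1⁴/12 = 1.000×10^5 mm⁴
I = 1.000×10^5 mm⁴ = 1.000×10^-7 m⁴
Effective length L_e = K·L = 0.7 × 7.16 = 5.012 m
P_cr = π²EI / L_e² = π² × 12.2×10⁹ × 1.000×10^-7 / 5.012² = 479.5 N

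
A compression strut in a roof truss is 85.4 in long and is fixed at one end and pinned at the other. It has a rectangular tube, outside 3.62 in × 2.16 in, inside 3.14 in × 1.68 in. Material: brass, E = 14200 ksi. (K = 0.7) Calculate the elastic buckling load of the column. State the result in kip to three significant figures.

Weak-axis I_min = (h_o·b_o³ − h_i·b_i³)/12 with b_o = 2.16, b_i = 1.680 in (shorter outer/inner sides).
I_min = (3.62×2.16³ − 3.140×1.680³)/12 = 1.799 in⁴
Effective length L_e = K·L = 0.7 × 85.4 = 59.78 in
P_cr = π²EI / L_e² = π² × 14200×10³ × 1.799 / 59.78² = 7.057×10^4 lb

P_cr ≈ 70.6 kip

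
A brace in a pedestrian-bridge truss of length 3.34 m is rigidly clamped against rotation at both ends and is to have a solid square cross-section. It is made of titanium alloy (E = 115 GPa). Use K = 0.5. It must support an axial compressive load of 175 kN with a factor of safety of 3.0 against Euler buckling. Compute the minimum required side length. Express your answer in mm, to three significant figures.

Required P_cr = n·P = 3.0 × 175 = 525.0 kN
L_e = K·L = 0.5 × 3.34 = 1.670 m
Required I = P_cr·L_e²/(π²E) = 5.250×10^5 × 1.670² / (π² × 1.15×10^11) = 1.290×10^-6 m⁴
I_req = 1.290×10^6 mm⁴
Solid square: I = a⁴/12  ⇒  a = (12I)^(1/4) = (12×1.290×10^6)^(1/4) = 62.7 mm

a ≈ 62.7 mm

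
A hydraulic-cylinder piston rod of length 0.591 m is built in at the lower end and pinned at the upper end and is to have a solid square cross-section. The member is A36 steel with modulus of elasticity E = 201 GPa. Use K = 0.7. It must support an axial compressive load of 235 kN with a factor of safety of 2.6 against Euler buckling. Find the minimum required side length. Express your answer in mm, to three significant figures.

a ≈ 28.2 mm

Required P_cr = n·P = 2.6 × 235 = 611.0 kN
L_e = K·L = 0.7 × 0.591 = 0.4137 m
Required I = P_cr·L_e²/(π²E) = 6.110×10^5 × 0.4137² / (π² × 2.01×10^11) = 5.271×10^-8 m⁴
I_req = 5.271×10^4 mm⁴
Solid square: I = a⁴/12  ⇒  a = (12I)^(1/4) = (12×5.271×10^4)^(1/4) = 28.2 mm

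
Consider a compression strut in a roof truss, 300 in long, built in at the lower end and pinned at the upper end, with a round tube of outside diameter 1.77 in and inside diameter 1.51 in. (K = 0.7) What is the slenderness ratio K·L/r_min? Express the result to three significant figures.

λ ≈ 361

d_o = 1.77 in, d_i = 1.51 in
I = π(d_o⁴ − d_i⁴)/64 = π(1.77⁴ − 1.510⁴)/64 = 0.2266 in⁴
A = 0.6698 in²;  r_min = √(I/A) = √(0.2266/0.6698) = 0.5816 in
L_e = K·L = 0.7 × 300 = 210.0 in
λ = L_e / r_min = 210.00 / 0.5816 = 361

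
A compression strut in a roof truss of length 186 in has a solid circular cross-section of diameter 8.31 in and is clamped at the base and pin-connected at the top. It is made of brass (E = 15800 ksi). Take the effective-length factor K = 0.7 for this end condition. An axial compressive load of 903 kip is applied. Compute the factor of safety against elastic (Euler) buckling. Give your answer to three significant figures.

I = πd⁴/64 = π×8.31⁴/64 = 234.1 in⁴
Effective length L_e = K·L = 0.7 × 186 = 130.2 in
P_cr = π²EI / L_e² = π² × 15800×10³ × 234.1 / 130.2² = 2.153×10^6 lb
Factor of safety n = P_cr / P = 2153.3 / 903 = 2.38

n ≈ 2.38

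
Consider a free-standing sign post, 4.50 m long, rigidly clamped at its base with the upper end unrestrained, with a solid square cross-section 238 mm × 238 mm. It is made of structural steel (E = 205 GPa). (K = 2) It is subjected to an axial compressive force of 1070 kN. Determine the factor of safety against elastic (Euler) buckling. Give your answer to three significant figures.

I = a⁴/12 = 238⁴/12 = 2.674×10^8 mm⁴
I = 2.674×10^8 mm⁴ = 2.674×10^-4 m⁴
Effective length L_e = K·L = 2 × 4.50 = 9.000 m
P_cr = π²EI / L_e² = π² × 205×10⁹ × 2.674×10^-4 / 9.000² = 6.679×10^6 N
Factor of safety n = P_cr / P = 6678.7 / 1070 = 6.24

n ≈ 6.24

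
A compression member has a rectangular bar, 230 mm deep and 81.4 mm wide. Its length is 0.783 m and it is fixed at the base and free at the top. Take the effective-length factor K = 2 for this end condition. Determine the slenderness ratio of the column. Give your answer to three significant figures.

Buckling occurs about the weak axis: I_min = h·b³/12 with b = 81.4 mm (the shorter side).
I_min = 230×81.4³/12 = 1.034×10^7 mm⁴
A = 1.872×10^4 mm²;  r_min = √(I/A) = √(1.034×10^7/1.872×10^4) = 23.50 mm
L_e = K·L = 2 × 0.783 m = 1.566 m = 1566.0 mm
λ = L_e / r_min = 1566.0 / 23.50 = 66.6

λ ≈ 66.6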